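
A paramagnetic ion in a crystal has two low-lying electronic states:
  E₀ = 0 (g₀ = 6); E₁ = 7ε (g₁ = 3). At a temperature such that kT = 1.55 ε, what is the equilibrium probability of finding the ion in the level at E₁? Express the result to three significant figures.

Eᵢ/kT = 0, 4.5161.
Z = Σ gᵢe^(−Eᵢ/kT) = 6·e^(−0) + 3·e^(−4.5161) = 6.0000 + 0.032795 = 6.0328.
P₁ = g₁ e^(−E₁/kT) / Z = 0.032795/6.0328 = 0.00544.

0.00544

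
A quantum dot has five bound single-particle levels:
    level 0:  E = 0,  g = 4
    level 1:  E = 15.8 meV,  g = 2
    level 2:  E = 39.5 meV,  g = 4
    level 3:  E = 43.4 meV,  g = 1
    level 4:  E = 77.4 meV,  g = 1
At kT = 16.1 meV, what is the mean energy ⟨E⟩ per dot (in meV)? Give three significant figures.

Eᵢ/kT = 0, 0.98137, 2.4534, 2.6957, 4.8075.
Z = Σ gᵢe^(−Eᵢ/kT) = 4·e^(−0) + 2·e^(−0.98137) + 4·e^(−2.4534) + 1·e^(−2.6957) + 1·e^(−4.8075) = 4.0000 + 0.74959 + 0.34400 + 0.067495 + 0.0081683 = 5.1693.
⟨E⟩ = Σ Eᵢ gᵢe^(−Eᵢ/kT) / Z = (0·4.0000 + 15.8·0.74959 + 39.5·0.34400 + 43.4·0.067495 + 77.4·0.0081683) / 5.1693 = 5.61 meV.

5.61 meV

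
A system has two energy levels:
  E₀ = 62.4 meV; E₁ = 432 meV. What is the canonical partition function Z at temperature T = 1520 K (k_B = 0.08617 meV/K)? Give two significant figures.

Z = 0.66

k_BT = 0.08617 × 1520 K = 131.0 meV.
Eᵢ/kT = 0.4763, 3.298.
Z = Σ e^(−Eᵢ/kT) = e^(−0.4763) + e^(−3.298) = 0.6211 + 0.03696 = 0.6581.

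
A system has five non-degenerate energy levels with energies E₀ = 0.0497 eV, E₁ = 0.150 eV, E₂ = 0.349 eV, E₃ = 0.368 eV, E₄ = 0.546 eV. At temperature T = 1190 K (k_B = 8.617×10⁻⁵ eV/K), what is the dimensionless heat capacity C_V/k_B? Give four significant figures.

k_BT = 8.617×10⁻⁵ × 1190 K = 0.102542 eV.
Eᵢ/kT = 0.484679, 1.46282, 3.40348, 3.58877, 5.32465.
Z = Σ e^(−Eᵢ/kT) = e^(−0.484679) + e^(−1.46282) + e^(−3.40348) + e^(−3.58877) + e^(−5.32465) = 0.615895 + 0.231582 + 0.0332573 + 0.0276323 + 0.00487006 = 0.913237.
⟨E⟩ = 0.0983116 eV, ⟨E²⟩ = 0.0174945 eV².
C_V/k_B = (⟨E²⟩ − ⟨E⟩²)/(kT)² = (0.0174945 − 0.00966517)/0.0105149 = 0.7446.

0.7446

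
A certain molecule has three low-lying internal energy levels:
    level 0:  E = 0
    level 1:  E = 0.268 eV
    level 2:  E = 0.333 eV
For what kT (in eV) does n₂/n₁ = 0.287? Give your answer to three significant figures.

n₂/n₁ = exp[−(E₂−E₁)/kT] = 0.287.
⇒ (E₂−E₁)/kT = ln(1/0.287) = ln(3.4843) = 1.2483.
kT = 0.065 eV / 1.2483 = 0.0521 eV.

0.0521 eV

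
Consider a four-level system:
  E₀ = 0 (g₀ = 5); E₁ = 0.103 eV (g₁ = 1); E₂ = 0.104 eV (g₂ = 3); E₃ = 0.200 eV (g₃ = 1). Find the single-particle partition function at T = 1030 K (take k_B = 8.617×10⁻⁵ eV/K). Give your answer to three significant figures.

k_BT = 8.617×10⁻⁵ × 1030 K = 0.088755 eV.
Eᵢ/kT = 0, 1.1605, 1.1718, 2.2534.
Z = Σ gᵢe^(−Eᵢ/kT) = 5·e^(−0) + 1·e^(−1.1605) + 3·e^(−1.1718) + 1·e^(−2.2534) = 5.0000 + 0.31333 + 0.92943 + 0.10504 = 6.3478.

Z = 6.35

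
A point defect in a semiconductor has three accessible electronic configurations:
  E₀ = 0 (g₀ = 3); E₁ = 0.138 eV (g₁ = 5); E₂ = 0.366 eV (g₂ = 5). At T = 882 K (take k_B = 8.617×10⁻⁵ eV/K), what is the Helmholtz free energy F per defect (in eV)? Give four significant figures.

-0.1025 eV

k_BT = 8.617×10⁻⁵ × 882 K = 0.0760019 eV.
Eᵢ/kT = 0, 1.81574, 4.81567.
Z = Σ gᵢe^(−Eᵢ/kT) = 3·e^(−0) + 5·e^(−1.81574) + 5·e^(−4.81567) = 3.00000 + 0.813587 + 0.0405090 = 3.85410.
F = −kT ln Z = −0.0760019 × ln(3.85410) = −0.0760019 × 1.34914 = -0.1025 eV.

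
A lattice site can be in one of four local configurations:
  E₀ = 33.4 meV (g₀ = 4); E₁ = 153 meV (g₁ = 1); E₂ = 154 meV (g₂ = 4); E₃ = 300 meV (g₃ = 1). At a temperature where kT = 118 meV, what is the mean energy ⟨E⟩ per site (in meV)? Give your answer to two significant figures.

75 meV

Eᵢ/kT = 0.2831, 1.297, 1.305, 2.542.
Z = Σ gᵢe^(−Eᵢ/kT) = 4·e^(−0.2831) + 1·e^(−1.297) + 4·e^(−1.305) + 1·e^(−2.542) = 3.014 + 0.2734 + 1.085 + 0.07871 = 4.451.
⟨E⟩ = Σ Eᵢ gᵢe^(−Eᵢ/kT) / Z = (33.4·3.014 + 153·0.2734 + 154·1.085 + 300·0.07871) / 4.451 = 75 meV.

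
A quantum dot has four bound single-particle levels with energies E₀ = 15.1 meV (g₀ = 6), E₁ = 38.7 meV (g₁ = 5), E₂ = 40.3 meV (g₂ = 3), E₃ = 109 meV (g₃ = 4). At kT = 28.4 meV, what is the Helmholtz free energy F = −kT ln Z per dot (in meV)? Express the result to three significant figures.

Eᵢ/kT = 0.53169, 1.3627, 1.4190, 3.8380.
Z = Σ gᵢe^(−Eᵢ/kT) = 6·e^(−0.53169) + 5·e^(−1.3627) + 3·e^(−1.4190) + 4·e^(−3.8380) = 3.5257 + 1.2798 + 0.72587 + 0.086147 = 5.6175.
F = −kT ln Z = −28.4 × ln(5.6175) = −28.4 × 1.7259 = -49.0 meV.

-49.0 meV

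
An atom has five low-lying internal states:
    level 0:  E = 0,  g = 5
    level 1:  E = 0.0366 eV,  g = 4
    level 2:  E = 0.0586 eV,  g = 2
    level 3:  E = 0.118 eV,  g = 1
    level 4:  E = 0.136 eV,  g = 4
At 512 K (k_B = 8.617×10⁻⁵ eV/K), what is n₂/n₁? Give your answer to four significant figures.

k_BT = 8.617×10⁻⁵ × 512 K = 0.0441190 eV.
n₂/n₁ = (g₂/g₁) exp[−(E₂−E₁)/kT] = (2/4) × exp(−(0.0220 eV)/(0.0441190 eV)) = (2/4) × exp(-0.498651) = 0.3037.

0.3037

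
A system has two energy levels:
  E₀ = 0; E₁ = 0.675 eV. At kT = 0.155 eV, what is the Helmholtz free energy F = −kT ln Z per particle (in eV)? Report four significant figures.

-0.001978 eV

Eᵢ/kT = 0, 4.35484.
Z = Σ e^(−Eᵢ/kT) = e^(−0) + e^(−4.35484) = 1.00000 + 0.0128445 = 1.01284.
F = −kT ln Z = −0.155 × ln(1.01284) = −0.155 × 0.0127583 = -0.001978 eV.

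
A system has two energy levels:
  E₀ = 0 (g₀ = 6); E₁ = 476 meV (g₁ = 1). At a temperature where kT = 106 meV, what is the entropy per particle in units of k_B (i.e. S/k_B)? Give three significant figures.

1.80

Eᵢ/kT = 0, 4.4906.
Z = Σ gᵢe^(−Eᵢ/kT) = 6·e^(−0) + 1·e^(−4.4906) = 6.0000 + 0.011214 = 6.0112.
⟨E⟩ = Σ EᵢPᵢ = 0.88799 meV.
S/k_B = ln Z + ⟨E⟩/kT = ln(6.0112) + 0.88799/106 = 1.7936 + 0.0083773 = 1.80.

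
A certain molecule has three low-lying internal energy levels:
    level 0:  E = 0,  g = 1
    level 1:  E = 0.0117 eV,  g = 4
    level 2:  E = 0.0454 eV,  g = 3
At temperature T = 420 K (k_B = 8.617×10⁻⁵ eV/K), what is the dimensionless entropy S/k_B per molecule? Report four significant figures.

k_BT = 8.617×10⁻⁵ × 420 K = 0.0361914 eV.
Eᵢ/kT = 0, 0.323281, 1.25444.
Z = Σ gᵢe^(−Eᵢ/kT) = 1·e^(−0) + 4·e^(−0.323281) + 3·e^(−1.25444) = 1.00000 + 2.89508 + 0.855707 = 4.75079.
⟨E⟩ = Σ EᵢPᵢ = 0.0153073 eV.
S/k_B = ln Z + ⟨E⟩/kT = ln(4.75079) + 0.0153073/0.0361914 = 1.55831 + 0.422954 = 1.981.

1.981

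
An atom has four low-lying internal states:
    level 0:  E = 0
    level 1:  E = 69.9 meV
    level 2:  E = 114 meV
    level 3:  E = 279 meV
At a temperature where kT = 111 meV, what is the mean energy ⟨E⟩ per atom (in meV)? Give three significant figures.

51.0 meV

Eᵢ/kT = 0, 0.62973, 1.0270, 2.5135.
Z = Σ e^(−Eᵢ/kT) = e^(−0) + e^(−0.62973) + e^(−1.0270) + e^(−2.5135) = 1.0000 + 0.53274 + 0.35808 + 0.080984 = 1.9718.
⟨E⟩ = Σ Eᵢ e^(−Eᵢ/kT) / Z = (0·1.0000 + 69.9·0.53274 + 114·0.35808 + 279·0.080984) / 1.9718 = 51.0 meV.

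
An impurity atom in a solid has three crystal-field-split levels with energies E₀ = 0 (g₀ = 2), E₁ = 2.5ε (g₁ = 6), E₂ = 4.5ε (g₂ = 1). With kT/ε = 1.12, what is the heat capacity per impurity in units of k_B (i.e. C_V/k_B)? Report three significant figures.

0.993

Eᵢ/kT = 0, 2.2321, 4.0179.
Z = Σ gᵢe^(−Eᵢ/kT) = 2·e^(−0) + 6·e^(−2.2321) + 1·e^(−4.0179) = 2.0000 + 0.64382 + 0.017991 = 2.6618.
⟨E⟩ = 0.63510 ε, ⟨E²⟩ = 1.6486 ε².
C_V/k_B = (⟨E²⟩ − ⟨E⟩²)/(kT)² = (1.6486 − 0.40335)/1.2544 = 0.993.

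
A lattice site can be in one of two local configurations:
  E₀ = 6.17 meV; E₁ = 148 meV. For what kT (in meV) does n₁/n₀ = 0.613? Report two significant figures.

290 meV

n₁/n₀ = exp[−(E₁−E₀)/kT] = 0.613.
⇒ (E₁−E₀)/kT = ln(1/0.613) = ln(1.631) = 0.4892.
kT = 141.83 meV / 0.4892 = 290 meV.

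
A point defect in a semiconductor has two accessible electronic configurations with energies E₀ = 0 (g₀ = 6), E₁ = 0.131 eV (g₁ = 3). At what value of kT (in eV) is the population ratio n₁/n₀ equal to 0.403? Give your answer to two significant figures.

0.61 eV

n₁/n₀ = (g₁/g₀) exp[−(E₁−E₀)/kT] = 0.403.
⇒ (E₁−E₀)/kT = ln((3/6)/0.403) = ln(1.241) = 0.2159.
kT = 0.131 eV / 0.2159 = 0.61 eV.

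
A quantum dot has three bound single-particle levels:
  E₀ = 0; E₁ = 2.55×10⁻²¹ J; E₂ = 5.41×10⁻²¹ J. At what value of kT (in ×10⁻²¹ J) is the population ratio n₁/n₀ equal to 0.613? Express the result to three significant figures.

5.21 ×10⁻²¹ J

n₁/n₀ = exp[−(E₁−E₀)/kT] = 0.613.
⇒ (E₁−E₀)/kT = ln(1/0.613) = ln(1.6313) = 0.48938.
kT = 2.55 ×10⁻²¹ J / 0.48938 = 5.21 ×10⁻²¹ J.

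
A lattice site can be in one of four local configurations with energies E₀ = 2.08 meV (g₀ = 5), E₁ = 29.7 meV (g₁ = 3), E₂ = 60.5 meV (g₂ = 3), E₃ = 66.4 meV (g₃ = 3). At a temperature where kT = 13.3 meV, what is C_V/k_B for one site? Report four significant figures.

Eᵢ/kT = 0.156391, 2.23308, 4.54887, 4.99248.
Z = Σ gᵢe^(−Eᵢ/kT) = 5·e^(−0.156391) + 3·e^(−2.23308) + 3·e^(−4.54887) + 3·e^(−4.99248) = 4.27612 + 0.321593 + 0.0317375 + 0.0203664 = 4.64982.
⟨E⟩ = 4.67074 meV, ⟨E²⟩ = 109.281 meV².
C_V/k_B = (⟨E²⟩ − ⟨E⟩²)/(kT)² = (109.281 − 21.8158)/176.890 = 0.4945.

0.4945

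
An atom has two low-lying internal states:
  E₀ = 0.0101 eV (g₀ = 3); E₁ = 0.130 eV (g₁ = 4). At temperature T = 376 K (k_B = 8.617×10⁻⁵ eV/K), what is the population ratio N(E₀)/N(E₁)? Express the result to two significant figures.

30

k_BT = 8.617×10⁻⁵ × 376 K = 0.03240 eV.
n₀/n₁ = (g₀/g₁) exp[−(E₀−E₁)/kT] = (3/4) × exp(−(-0.1199 eV)/(0.03240 eV)) = (3/4) × exp(3.701) = 30.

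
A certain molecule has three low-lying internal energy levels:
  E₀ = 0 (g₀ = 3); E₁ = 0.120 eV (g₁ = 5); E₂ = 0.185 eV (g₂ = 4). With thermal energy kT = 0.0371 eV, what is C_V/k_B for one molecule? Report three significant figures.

Eᵢ/kT = 0, 3.2345, 4.9865.
Z = Σ gᵢe^(−Eᵢ/kT) = 3·e^(−0) + 5·e^(−3.2345) + 4·e^(−4.9865) = 3.0000 + 0.19690 + 0.027318 = 3.2242.
⟨E⟩ = 0.0088958 eV, ⟨E²⟩ = 0.0011694 eV².
C_V/k_B = (⟨E²⟩ − ⟨E⟩²)/(kT)² = (0.0011694 − 0.000079135)/0.0013764 = 0.792.

0.792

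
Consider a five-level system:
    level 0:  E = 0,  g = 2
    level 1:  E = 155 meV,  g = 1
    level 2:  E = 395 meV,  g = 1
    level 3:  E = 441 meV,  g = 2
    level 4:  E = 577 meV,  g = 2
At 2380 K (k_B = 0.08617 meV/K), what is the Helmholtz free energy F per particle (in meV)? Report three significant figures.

k_BT = 0.08617 × 2380 K = 205.08 meV.
Eᵢ/kT = 0, 0.75580, 1.9261, 2.1504, 2.8135.
Z = Σ gᵢe^(−Eᵢ/kT) = 2·e^(−0) + 1·e^(−0.75580) + 1·e^(−1.9261) + 2·e^(−2.1504) + 2·e^(−2.8135) = 2.0000 + 0.46963 + 0.14572 + 0.23288 + 0.11999 = 2.9682.
F = −kT ln Z = −205.08 × ln(2.9682) = −205.08 × 1.0880 = -223 meV.

-223 meV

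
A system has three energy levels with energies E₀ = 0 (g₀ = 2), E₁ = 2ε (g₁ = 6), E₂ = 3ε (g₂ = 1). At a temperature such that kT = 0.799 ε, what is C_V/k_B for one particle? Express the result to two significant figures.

1.1

Eᵢ/kT = 0, 2.503, 3.755.
Z = Σ gᵢe^(−Eᵢ/kT) = 2·e^(−0) + 6·e^(−2.503) + 1·e^(−3.755) = 2.000 + 0.4910 + 0.02340 = 2.514.
⟨E⟩ = 0.4185 ε, ⟨E²⟩ = 0.8650 ε².
C_V/k_B = (⟨E²⟩ − ⟨E⟩²)/(kT)² = (0.8650 − 0.1751)/0.6384 = 1.1.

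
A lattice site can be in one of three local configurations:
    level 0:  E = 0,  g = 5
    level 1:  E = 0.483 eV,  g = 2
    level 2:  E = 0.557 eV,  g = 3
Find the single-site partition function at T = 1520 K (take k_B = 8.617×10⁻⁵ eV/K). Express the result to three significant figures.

k_BT = 8.617×10⁻⁵ × 1520 K = 0.13098 eV.
Eᵢ/kT = 0, 3.6876, 4.2526.
Z = Σ gᵢe^(−Eᵢ/kT) = 5·e^(−0) + 2·e^(−3.6876) + 3·e^(−4.2526) = 5.0000 + 0.050064 + 0.042682 = 5.0927.

Z = 5.09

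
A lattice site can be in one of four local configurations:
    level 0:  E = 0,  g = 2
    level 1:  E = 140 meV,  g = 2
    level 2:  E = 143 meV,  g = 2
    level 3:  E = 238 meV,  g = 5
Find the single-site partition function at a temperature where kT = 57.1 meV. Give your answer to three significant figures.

Eᵢ/kT = 0, 2.4518, 2.5044, 4.1681.
Z = Σ gᵢe^(−Eᵢ/kT) = 2·e^(−0) + 2·e^(−2.4518) + 2·e^(−2.5044) + 5·e^(−4.1681) = 2.0000 + 0.17228 + 0.16345 + 0.077408 = 2.4131.

Z = 2.41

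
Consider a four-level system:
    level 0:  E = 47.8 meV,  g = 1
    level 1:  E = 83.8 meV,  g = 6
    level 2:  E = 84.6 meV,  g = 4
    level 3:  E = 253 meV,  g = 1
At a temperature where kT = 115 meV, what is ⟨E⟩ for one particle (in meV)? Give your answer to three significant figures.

83.2 meV

Eᵢ/kT = 0.41565, 0.72870, 0.73565, 2.2000.
Z = Σ gᵢe^(−Eᵢ/kT) = 1·e^(−0.41565) + 6·e^(−0.72870) + 4·e^(−0.73565) + 1·e^(−2.2000) = 0.65991 + 2.8952 + 1.9168 + 0.11080 = 5.5827.
⟨E⟩ = Σ Eᵢ gᵢe^(−Eᵢ/kT) / Z = (47.8·0.65991 + 83.8·2.8952 + 84.6·1.9168 + 253·0.11080) / 5.5827 = 83.2 meV.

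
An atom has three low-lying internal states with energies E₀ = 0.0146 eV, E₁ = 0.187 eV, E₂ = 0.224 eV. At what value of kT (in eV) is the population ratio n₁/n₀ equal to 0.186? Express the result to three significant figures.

0.102 eV

n₁/n₀ = exp[−(E₁−E₀)/kT] = 0.186.
⇒ (E₁−E₀)/kT = ln(1/0.186) = ln(5.3763) = 1.6820.
kT = 0.1724 eV / 1.6820 = 0.102 eV.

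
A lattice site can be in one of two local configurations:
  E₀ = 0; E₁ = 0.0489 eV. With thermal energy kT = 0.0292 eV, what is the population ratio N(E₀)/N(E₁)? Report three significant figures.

n₀/n₁ = exp[−(E₀−E₁)/kT] = exp(−(-0.0489 eV)/(0.0292 eV)) = exp(1.6747) = 5.34.

5.34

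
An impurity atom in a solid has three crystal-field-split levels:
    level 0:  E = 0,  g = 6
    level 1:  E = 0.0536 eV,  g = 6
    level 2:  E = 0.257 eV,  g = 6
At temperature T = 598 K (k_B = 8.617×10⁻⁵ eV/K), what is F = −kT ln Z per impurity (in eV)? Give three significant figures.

-0.108 eV

k_BT = 8.617×10⁻⁵ × 598 K = 0.051530 eV.
Eᵢ/kT = 0, 1.0402, 4.9874.
Z = Σ gᵢe^(−Eᵢ/kT) = 6·e^(−0) + 6·e^(−1.0402) + 6·e^(−4.9874) = 6.0000 + 2.1203 + 0.040940 = 8.1612.
F = −kT ln Z = −0.051530 × ln(8.1612) = −0.051530 × 2.0994 = -0.108 eV.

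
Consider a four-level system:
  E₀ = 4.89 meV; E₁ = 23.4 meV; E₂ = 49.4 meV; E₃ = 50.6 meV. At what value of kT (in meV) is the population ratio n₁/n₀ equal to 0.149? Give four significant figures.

9.723 meV

n₁/n₀ = exp[−(E₁−E₀)/kT] = 0.149.
⇒ (E₁−E₀)/kT = ln(1/0.149) = ln(6.71141) = 1.90381.
kT = 18.51 meV / 1.90381 = 9.723 meV.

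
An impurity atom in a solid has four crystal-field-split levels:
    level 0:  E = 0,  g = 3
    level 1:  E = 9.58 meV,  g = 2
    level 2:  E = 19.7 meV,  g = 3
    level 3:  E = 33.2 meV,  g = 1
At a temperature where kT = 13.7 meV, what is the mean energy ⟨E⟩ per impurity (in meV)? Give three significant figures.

Eᵢ/kT = 0, 0.69927, 1.4380, 2.4234.
Z = Σ gᵢe^(−Eᵢ/kT) = 3·e^(−0) + 2·e^(−0.69927) + 3·e^(−1.4380) + 1·e^(−2.4234) = 3.0000 + 0.99390 + 0.71221 + 0.088620 = 4.7947.
⟨E⟩ = Σ Eᵢ gᵢe^(−Eᵢ/kT) / Z = (0·3.0000 + 9.58·0.99390 + 19.7·0.71221 + 33.2·0.088620) / 4.7947 = 5.53 meV.

5.53 meV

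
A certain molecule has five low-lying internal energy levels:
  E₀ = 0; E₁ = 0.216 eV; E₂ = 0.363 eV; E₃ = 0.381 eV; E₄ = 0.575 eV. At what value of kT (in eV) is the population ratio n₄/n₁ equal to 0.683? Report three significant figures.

n₄/n₁ = exp[−(E₄−E₁)/kT] = 0.683.
⇒ (E₄−E₁)/kT = ln(1/0.683) = ln(1.4641) = 0.38124.
kT = 0.359 eV / 0.38124 = 0.942 eV.

0.942 eV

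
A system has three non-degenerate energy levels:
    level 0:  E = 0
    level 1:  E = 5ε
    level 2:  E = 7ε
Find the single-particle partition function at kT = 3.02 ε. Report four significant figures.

Eᵢ/kT = 0, 1.65563, 2.31788.
Z = Σ e^(−Eᵢ/kT) = e^(−0) + e^(−1.65563) + e^(−2.31788) = 1.00000 + 0.190972 + 0.0984821 = 1.28945.

Z = 1.289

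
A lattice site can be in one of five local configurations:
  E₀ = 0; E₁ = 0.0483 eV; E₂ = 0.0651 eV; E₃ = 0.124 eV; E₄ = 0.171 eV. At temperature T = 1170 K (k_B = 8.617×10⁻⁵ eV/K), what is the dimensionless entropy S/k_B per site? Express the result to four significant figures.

1.461

k_BT = 8.617×10⁻⁵ × 1170 K = 0.100819 eV.
Eᵢ/kT = 0, 0.479076, 0.645712, 1.22993, 1.69611.
Z = Σ e^(−Eᵢ/kT) = e^(−0) + e^(−0.479076) + e^(−0.645712) + e^(−1.22993) + e^(−1.69611) = 1.00000 + 0.619355 + 0.524289 + 0.292313 + 0.183396 = 2.61935.
⟨E⟩ = Σ EᵢPᵢ = 0.0502619 eV.
S/k_B = ln Z + ⟨E⟩/kT = ln(2.61935) + 0.0502619/0.100819 = 0.962926 + 0.498536 = 1.461.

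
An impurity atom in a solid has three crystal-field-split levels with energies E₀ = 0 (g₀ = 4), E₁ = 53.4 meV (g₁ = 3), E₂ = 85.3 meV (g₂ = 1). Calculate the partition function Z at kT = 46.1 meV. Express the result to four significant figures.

Z = 5.099

Eᵢ/kT = 0, 1.15835, 1.85033.
Z = Σ gᵢe^(−Eᵢ/kT) = 4·e^(−0) + 3·e^(−1.15835) + 1·e^(−1.85033) = 4.00000 + 0.942012 + 0.157185 = 5.09920.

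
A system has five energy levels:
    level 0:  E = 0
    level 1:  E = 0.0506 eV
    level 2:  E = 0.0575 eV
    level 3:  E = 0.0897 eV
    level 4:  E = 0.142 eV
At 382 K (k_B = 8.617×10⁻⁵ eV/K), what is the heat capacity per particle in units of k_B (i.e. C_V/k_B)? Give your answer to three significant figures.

0.857

k_BT = 8.617×10⁻⁵ × 382 K = 0.032917 eV.
Eᵢ/kT = 0, 1.5372, 1.7468, 2.7250, 4.3139.
Z = Σ e^(−Eᵢ/kT) = e^(−0) + e^(−1.5372) + e^(−1.7468) + e^(−2.7250) + e^(−4.3139) = 1.0000 + 0.21498 + 0.17433 + 0.065546 + 0.013381 = 1.4682.
⟨E⟩ = 0.019535 eV, ⟨E²⟩ = 0.0013105 eV².
C_V/k_B = (⟨E²⟩ − ⟨E⟩²)/(kT)² = (0.0013105 − 0.00038162)/0.0010835 = 0.857.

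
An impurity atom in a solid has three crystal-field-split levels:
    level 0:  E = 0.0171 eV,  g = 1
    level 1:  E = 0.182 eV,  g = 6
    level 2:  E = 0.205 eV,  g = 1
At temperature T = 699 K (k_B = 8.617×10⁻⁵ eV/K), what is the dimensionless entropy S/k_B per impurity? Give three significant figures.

1.20

k_BT = 8.617×10⁻⁵ × 699 K = 0.060233 eV.
Eᵢ/kT = 0.28390, 3.0216, 3.4034.
Z = Σ gᵢe^(−Eᵢ/kT) = 1·e^(−0.28390) + 6·e^(−3.0216) + 1·e^(−3.4034) = 0.75284 + 0.29234 + 0.033260 = 1.0784.
⟨E⟩ = Σ EᵢPᵢ = 0.067598 eV.
S/k_B = ln Z + ⟨E⟩/kT = ln(1.0784) + 0.067598/0.060233 = 0.075478 + 1.1223 = 1.20.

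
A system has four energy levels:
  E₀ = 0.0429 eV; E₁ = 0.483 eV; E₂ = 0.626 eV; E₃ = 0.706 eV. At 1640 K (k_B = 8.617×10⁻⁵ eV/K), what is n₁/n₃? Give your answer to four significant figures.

k_BT = 8.617×10⁻⁵ × 1640 K = 0.141319 eV.
n₁/n₃ = exp[−(E₁−E₃)/kT] = exp(−(-0.223 eV)/(0.141319 eV)) = exp(1.57799) = 4.845.

4.845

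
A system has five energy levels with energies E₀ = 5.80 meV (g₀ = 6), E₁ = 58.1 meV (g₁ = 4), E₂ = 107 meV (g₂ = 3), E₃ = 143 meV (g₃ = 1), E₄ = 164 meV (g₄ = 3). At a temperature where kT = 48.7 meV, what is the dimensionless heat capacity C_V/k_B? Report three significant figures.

Eᵢ/kT = 0.11910, 1.1930, 2.1971, 2.9363, 3.3676.
Z = Σ gᵢe^(−Eᵢ/kT) = 6·e^(−0.11910) + 4·e^(−1.1930) + 3·e^(−2.1971) + 1·e^(−2.9363) + 3·e^(−3.3676) = 5.3263 + 1.2132 + 0.33337 + 0.053062 + 0.10342 = 7.0294.
⟨E⟩ = 22.989 meV, ⟨E²⟩ = 1701.1 meV².
C_V/k_B = (⟨E²⟩ − ⟨E⟩²)/(kT)² = (1701.1 − 528.49)/2371.7 = 0.494.

0.494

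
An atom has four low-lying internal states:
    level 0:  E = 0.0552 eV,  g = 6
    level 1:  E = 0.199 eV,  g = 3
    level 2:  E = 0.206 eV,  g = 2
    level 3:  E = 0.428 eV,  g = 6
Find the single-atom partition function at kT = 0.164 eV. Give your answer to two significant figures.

Z = 6.2

Eᵢ/kT = 0.3366, 1.213, 1.256, 2.610.
Z = Σ gᵢe^(−Eᵢ/kT) = 6·e^(−0.3366) + 3·e^(−1.213) + 2·e^(−1.256) + 6·e^(−2.610) = 4.285 + 0.8919 + 0.5696 + 0.4412 = 6.188.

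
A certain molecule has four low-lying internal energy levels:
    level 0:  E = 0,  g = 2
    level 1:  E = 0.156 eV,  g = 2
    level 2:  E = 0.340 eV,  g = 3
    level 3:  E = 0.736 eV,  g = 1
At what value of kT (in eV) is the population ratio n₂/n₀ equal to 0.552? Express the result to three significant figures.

0.340 eV

n₂/n₀ = (g₂/g₀) exp[−(E₂−E₀)/kT] = 0.552.
⇒ (E₂−E₀)/kT = ln((3/2)/0.552) = ln(2.7174) = 0.99968.
kT = 0.340 eV / 0.99968 = 0.340 eV.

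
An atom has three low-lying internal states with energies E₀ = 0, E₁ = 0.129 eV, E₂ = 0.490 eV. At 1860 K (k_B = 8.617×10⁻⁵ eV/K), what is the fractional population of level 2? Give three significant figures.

k_BT = 8.617×10⁻⁵ × 1860 K = 0.16028 eV.
Eᵢ/kT = 0, 0.80484, 3.0571.
Z = Σ e^(−Eᵢ/kT) = e^(−0) + e^(−0.80484) + e^(−3.0571) = 1.0000 + 0.44716 + 0.047024 = 1.4942.
P₂ = e^(−E₂/kT) / Z = 0.047024/1.4942 = 0.0315.

0.0315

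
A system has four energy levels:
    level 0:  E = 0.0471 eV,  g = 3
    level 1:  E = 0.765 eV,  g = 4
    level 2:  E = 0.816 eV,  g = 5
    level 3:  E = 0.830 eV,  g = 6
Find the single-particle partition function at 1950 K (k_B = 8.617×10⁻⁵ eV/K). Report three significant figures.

Z = 2.39

k_BT = 8.617×10⁻⁵ × 1950 K = 0.16803 eV.
Eᵢ/kT = 0.28031, 4.5528, 4.8563, 4.9396.
Z = Σ gᵢe^(−Eᵢ/kT) = 3·e^(−0.28031) + 4·e^(−4.5528) + 5·e^(−4.8563) + 6·e^(−4.9396) = 2.2666 + 0.042151 + 0.038896 + 0.042945 = 2.3906.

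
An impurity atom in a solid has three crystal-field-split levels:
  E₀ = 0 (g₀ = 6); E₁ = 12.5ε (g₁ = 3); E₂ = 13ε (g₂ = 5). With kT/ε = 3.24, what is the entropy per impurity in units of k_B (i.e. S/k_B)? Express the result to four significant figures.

Eᵢ/kT = 0, 3.85802, 4.01235.
Z = Σ gᵢe^(−Eᵢ/kT) = 6·e^(−0) + 3·e^(−3.85802) + 5·e^(−4.01235) = 6.00000 + 0.0633293 + 0.0904542 = 6.15378.
⟨E⟩ = Σ EᵢPᵢ = 0.319726 ε.
S/k_B = ln Z + ⟨E⟩/kT = ln(6.15378) + 0.319726/3.24 = 1.81707 + 0.0986809 = 1.916.

1.916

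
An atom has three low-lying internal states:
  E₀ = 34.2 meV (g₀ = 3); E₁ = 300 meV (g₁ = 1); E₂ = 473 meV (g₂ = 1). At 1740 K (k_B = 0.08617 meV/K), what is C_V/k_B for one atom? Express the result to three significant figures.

0.288

k_BT = 0.08617 × 1740 K = 149.94 meV.
Eᵢ/kT = 0.22809, 2.0008, 3.1546.
Z = Σ gᵢe^(−Eᵢ/kT) = 3·e^(−0.22809) + 1·e^(−2.0008) + 1·e^(−3.1546) = 2.3882 + 0.13523 + 0.042655 = 2.5661.
⟨E⟩ = 55.501 meV, ⟨E²⟩ = 9550.4 meV².
C_V/k_B = (⟨E²⟩ − ⟨E⟩²)/(kT)² = (9550.4 − 3080.4)/22482 = 0.288.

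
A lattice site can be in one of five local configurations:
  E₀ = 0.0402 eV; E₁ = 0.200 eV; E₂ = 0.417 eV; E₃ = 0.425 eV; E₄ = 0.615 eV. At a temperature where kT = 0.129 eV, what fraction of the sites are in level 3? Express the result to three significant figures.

0.0360

Eᵢ/kT = 0.31163, 1.5504, 3.2326, 3.2946, 4.7674.
Z = Σ e^(−Eᵢ/kT) = e^(−0.31163) + e^(−1.5504) + e^(−3.2326) + e^(−3.2946) + e^(−4.7674) = 0.73225 + 0.21216 + 0.039455 + 0.037083 + 0.0085025 = 1.0295.
P₃ = e^(−E₃/kT) / Z = 0.037083/1.0295 = 0.0360.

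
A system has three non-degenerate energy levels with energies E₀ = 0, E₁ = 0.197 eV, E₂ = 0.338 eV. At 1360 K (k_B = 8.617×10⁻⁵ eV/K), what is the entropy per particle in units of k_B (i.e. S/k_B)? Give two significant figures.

k_BT = 8.617×10⁻⁵ × 1360 K = 0.1172 eV.
Eᵢ/kT = 0, 1.681, 2.884.
Z = Σ e^(−Eᵢ/kT) = e^(−0) + e^(−1.681) + e^(−2.884) = 1.000 + 0.1862 + 0.05591 = 1.242.
⟨E⟩ = Σ EᵢPᵢ = 0.04475 eV.
S/k_B = ln Z + ⟨E⟩/kT = ln(1.242) + 0.04475/0.1172 = 0.2167 + 0.3818 = 0.60.

0.60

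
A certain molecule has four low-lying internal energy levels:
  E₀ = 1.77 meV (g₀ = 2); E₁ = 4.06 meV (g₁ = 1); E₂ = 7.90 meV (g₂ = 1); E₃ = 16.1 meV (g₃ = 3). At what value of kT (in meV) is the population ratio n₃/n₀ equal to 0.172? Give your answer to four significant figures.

n₃/n₀ = (g₃/g₀) exp[−(E₃−E₀)/kT] = 0.172.
⇒ (E₃−E₀)/kT = ln((3/2)/0.172) = ln(8.72093) = 2.16573.
kT = 14.33 meV / 2.16573 = 6.617 meV.

6.617 meV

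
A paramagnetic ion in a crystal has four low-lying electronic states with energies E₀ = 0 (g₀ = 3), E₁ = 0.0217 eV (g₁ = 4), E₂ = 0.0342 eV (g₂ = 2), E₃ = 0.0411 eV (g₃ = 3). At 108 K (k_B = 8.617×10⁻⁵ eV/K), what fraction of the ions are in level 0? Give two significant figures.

k_BT = 8.617×10⁻⁵ × 108 K = 0.009306 eV.
Eᵢ/kT = 0, 2.332, 3.675, 4.417.
Z = Σ gᵢe^(−Eᵢ/kT) = 3·e^(−0) + 4·e^(−2.332) + 2·e^(−3.675) + 3·e^(−4.417) = 3.000 + 0.3884 + 0.05070 + 0.03621 = 3.475.
P₀ = g₀ e^(−E₀/kT) / Z = 3.000/3.475 = 0.86.

0.86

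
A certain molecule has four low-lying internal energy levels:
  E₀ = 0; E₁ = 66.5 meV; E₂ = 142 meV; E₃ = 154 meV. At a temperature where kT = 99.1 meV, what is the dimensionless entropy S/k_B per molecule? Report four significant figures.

1.190

Eᵢ/kT = 0, 0.671039, 1.43290, 1.55399.
Z = Σ e^(−Eᵢ/kT) = e^(−0) + e^(−0.671039) + e^(−1.43290) + e^(−1.55399) = 1.00000 + 0.511177 + 0.238616 + 0.211403 = 1.96120.
⟨E⟩ = Σ EᵢPᵢ = 51.2099 meV.
S/k_B = ln Z + ⟨E⟩/kT = ln(1.96120) + 51.2099/99.1 = 0.673557 + 0.516750 = 1.190.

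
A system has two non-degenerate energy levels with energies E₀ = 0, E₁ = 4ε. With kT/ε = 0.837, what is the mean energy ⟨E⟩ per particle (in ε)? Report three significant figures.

Eᵢ/kT = 0, 4.7790.
Z = Σ e^(−Eᵢ/kT) = e^(−0) + e^(−4.7790) = 1.0000 + 0.0084044 = 1.0084.
⟨E⟩ = Σ Eᵢ e^(−Eᵢ/kT) / Z = (0·1.0000 + 4·0.0084044) / 1.0084 = 0.0333 ε.

0.0333 ε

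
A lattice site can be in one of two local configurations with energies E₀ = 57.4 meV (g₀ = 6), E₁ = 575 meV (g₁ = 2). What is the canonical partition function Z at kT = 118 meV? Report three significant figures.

Z = 3.70

Eᵢ/kT = 0.48644, 4.8729.
Z = Σ gᵢe^(−Eᵢ/kT) = 6·e^(−0.48644) + 2·e^(−4.8729) = 3.6889 + 0.015302 = 3.7042.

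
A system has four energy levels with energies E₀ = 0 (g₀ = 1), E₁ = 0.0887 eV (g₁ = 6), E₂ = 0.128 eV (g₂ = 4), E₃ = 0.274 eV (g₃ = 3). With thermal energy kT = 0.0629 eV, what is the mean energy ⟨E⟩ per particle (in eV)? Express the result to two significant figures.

0.069 eV

Eᵢ/kT = 0, 1.410, 2.035, 4.356.
Z = Σ gᵢe^(−Eᵢ/kT) = 1·e^(−0) + 6·e^(−1.410) + 4·e^(−2.035) + 3·e^(−4.356) = 1.000 + 1.465 + 0.5227 + 0.03849 = 3.026.
⟨E⟩ = Σ Eᵢ gᵢe^(−Eᵢ/kT) / Z = (0·1.000 + 0.0887·1.465 + 0.128·0.5227 + 0.274·0.03849) / 3.026 = 0.069 eV.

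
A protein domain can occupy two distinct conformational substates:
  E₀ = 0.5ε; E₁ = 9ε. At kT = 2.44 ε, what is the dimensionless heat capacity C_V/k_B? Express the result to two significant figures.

0.35

Eᵢ/kT = 0.2049, 3.689.
Z = Σ e^(−Eᵢ/kT) = e^(−0.2049) + e^(−3.689) = 0.8147 + 0.02500 = 0.8397.
⟨E⟩ = 0.7531 ε, ⟨E²⟩ = 2.654 ε².
C_V/k_B = (⟨E²⟩ − ⟨E⟩²)/(kT)² = (2.654 − 0.5672)/5.954 = 0.35.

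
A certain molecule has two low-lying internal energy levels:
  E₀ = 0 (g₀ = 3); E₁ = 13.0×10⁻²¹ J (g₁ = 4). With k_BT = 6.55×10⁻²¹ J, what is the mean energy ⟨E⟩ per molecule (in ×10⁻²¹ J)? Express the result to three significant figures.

Eᵢ/kT = 0, 1.9847.
Z = Σ gᵢe^(−Eᵢ/kT) = 3·e^(−0) + 4·e^(−1.9847) = 3.0000 + 0.54969 = 3.5497.
⟨E⟩ = Σ Eᵢ gᵢe^(−Eᵢ/kT) / Z = (0·3.0000 + 13.0·0.54969) / 3.5497 = 2.01 ×10⁻²¹ J.

2.01 ×10⁻²¹ J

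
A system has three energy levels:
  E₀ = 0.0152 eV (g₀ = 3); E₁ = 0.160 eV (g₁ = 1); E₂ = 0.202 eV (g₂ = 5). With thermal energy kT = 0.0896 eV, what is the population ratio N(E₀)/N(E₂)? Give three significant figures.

n₀/n₂ = (g₀/g₂) exp[−(E₀−E₂)/kT] = (3/5) × exp(−(-0.1868 eV)/(0.0896 eV)) = (3/5) × exp(2.0848) = 4.83.

4.83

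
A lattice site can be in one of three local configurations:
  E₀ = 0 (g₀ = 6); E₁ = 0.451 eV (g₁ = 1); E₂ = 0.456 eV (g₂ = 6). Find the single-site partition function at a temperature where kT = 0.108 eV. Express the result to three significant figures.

Eᵢ/kT = 0, 4.1759, 4.2222.
Z = Σ gᵢe^(−Eᵢ/kT) = 6·e^(−0) + 1·e^(−4.1759) + 6·e^(−4.2222) = 6.0000 + 0.015361 + 0.087998 = 6.1034.

Z = 6.10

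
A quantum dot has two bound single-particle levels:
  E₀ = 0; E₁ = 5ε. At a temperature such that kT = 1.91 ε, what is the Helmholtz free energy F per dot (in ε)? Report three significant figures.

-0.135 ε

Eᵢ/kT = 0, 2.6178.
Z = Σ e^(−Eᵢ/kT) = e^(−0) + e^(−2.6178) = 1.0000 + 0.072963 = 1.0730.
F = −kT ln Z = −1.91 × ln(1.0730) = −1.91 × 0.070458 = -0.135 ε.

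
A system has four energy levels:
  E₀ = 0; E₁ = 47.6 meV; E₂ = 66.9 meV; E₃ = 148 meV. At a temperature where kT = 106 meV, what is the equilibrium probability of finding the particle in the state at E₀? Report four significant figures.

0.4136

Eᵢ/kT = 0, 0.449057, 0.631132, 1.39623.
Z = Σ e^(−Eᵢ/kT) = e^(−0) + e^(−0.449057) + e^(−0.631132) + e^(−1.39623) = 1.00000 + 0.638230 + 0.531989 + 0.247528 = 2.41775.
P₀ = e^(−E₀/kT) / Z = 1.00000/2.41775 = 0.4136.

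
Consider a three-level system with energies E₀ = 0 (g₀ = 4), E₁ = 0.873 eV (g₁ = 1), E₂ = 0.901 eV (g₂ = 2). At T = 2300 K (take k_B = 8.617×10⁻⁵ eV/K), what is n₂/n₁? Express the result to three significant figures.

1.74

k_BT = 8.617×10⁻⁵ × 2300 K = 0.19819 eV.
n₂/n₁ = (g₂/g₁) exp[−(E₂−E₁)/kT] = (2/1) × exp(−(0.028 eV)/(0.19819 eV)) = (2/1) × exp(-0.14128) = 1.74.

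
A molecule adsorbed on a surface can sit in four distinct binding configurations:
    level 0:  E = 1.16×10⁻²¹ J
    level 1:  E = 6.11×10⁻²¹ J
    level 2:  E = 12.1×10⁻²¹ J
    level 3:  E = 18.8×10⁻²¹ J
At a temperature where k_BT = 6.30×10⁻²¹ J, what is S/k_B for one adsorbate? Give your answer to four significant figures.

1.019

Eᵢ/kT = 0.184127, 0.969841, 1.92063, 2.98413.
Z = Σ e^(−Eᵢ/kT) = e^(−0.184127) + e^(−0.969841) + e^(−1.92063) + e^(−2.98413) = 0.831830 + 0.379143 + 0.146515 + 0.0505835 = 1.40807.
⟨E⟩ = Σ EᵢPᵢ = 4.26491 ×10⁻²¹ J.
S/k_B = ln Z + ⟨E⟩/kT = ln(1.40807) + 4.26491/6.30 = 0.342220 + 0.676970 = 1.019.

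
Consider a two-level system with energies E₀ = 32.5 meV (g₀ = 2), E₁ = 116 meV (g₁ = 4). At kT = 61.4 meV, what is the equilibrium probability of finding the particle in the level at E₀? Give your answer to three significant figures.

Eᵢ/kT = 0.52932, 1.8893.
Z = Σ gᵢe^(−Eᵢ/kT) = 2·e^(−0.52932) + 4·e^(−1.8893) = 1.1780 + 0.60471 = 1.7827.
P₀ = g₀ e^(−E₀/kT) / Z = 1.1780/1.7827 = 0.661.

0.661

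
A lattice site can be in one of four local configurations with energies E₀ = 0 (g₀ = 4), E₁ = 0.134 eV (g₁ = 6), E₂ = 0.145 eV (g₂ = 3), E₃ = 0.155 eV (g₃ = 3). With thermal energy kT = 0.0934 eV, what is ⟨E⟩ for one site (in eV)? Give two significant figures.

0.056 eV

Eᵢ/kT = 0, 1.435, 1.552, 1.660.
Z = Σ gᵢe^(−Eᵢ/kT) = 4·e^(−0) + 6·e^(−1.435) + 3·e^(−1.552) + 3·e^(−1.660) = 4.000 + 1.429 + 0.6355 + 0.5704 = 6.635.
⟨E⟩ = Σ Eᵢ gᵢe^(−Eᵢ/kT) / Z = (0·4.000 + 0.134·1.429 + 0.145·0.6355 + 0.155·0.5704) / 6.635 = 0.056 eV.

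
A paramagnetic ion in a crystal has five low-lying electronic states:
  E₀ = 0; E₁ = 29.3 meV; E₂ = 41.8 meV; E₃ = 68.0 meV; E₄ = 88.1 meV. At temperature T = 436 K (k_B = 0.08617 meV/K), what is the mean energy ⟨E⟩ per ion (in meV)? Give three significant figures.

k_BT = 0.08617 × 436 K = 37.570 meV.
Eᵢ/kT = 0, 0.77988, 1.1126, 1.8100, 2.3450.
Z = Σ e^(−Eᵢ/kT) = e^(−0) + e^(−0.77988) + e^(−1.1126) + e^(−1.8100) + e^(−2.3450) = 1.0000 + 0.45846 + 0.32870 + 0.16365 + 0.095847 = 2.0467.
⟨E⟩ = Σ Eᵢ e^(−Eᵢ/kT) / Z = (0·1.0000 + 29.3·0.45846 + 41.8·0.32870 + 68.0·0.16365 + 88.1·0.095847) / 2.0467 = 22.8 meV.

22.8 meV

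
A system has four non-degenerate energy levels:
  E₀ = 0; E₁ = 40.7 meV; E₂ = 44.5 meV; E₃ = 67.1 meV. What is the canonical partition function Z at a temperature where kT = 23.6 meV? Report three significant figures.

Eᵢ/kT = 0, 1.7246, 1.8856, 2.8432.
Z = Σ e^(−Eᵢ/kT) = e^(−0) + e^(−1.7246) + e^(−1.8856) + e^(−2.8432) = 1.0000 + 0.17824 + 0.15174 + 0.058239 = 1.3882.

Z = 1.39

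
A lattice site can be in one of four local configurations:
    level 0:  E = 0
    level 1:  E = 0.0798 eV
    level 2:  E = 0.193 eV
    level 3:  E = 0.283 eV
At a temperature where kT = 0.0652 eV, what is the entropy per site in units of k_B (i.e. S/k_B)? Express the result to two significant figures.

0.73

Eᵢ/kT = 0, 1.224, 2.960, 4.340.
Z = Σ e^(−Eᵢ/kT) = e^(−0) + e^(−1.224) + e^(−2.960) + e^(−4.340) = 1.000 + 0.2941 + 0.05182 + 0.01304 = 1.359.
⟨E⟩ = Σ EᵢPᵢ = 0.02734 eV.
S/k_B = ln Z + ⟨E⟩/kT = ln(1.359) + 0.02734/0.0652 = 0.3067 + 0.4193 = 0.73.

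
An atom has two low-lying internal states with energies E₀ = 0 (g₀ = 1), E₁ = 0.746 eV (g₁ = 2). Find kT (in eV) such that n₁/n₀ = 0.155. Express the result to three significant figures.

0.292 eV

n₁/n₀ = (g₁/g₀) exp[−(E₁−E₀)/kT] = 0.155.
⇒ (E₁−E₀)/kT = ln((2/1)/0.155) = ln(12.903) = 2.5575.
kT = 0.746 eV / 2.5575 = 0.292 eV.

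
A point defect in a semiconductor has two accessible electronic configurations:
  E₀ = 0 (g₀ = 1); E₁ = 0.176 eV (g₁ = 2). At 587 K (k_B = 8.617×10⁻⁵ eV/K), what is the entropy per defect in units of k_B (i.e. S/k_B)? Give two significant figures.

k_BT = 8.617×10⁻⁵ × 587 K = 0.05058 eV.
Eᵢ/kT = 0, 3.480.
Z = Σ gᵢe^(−Eᵢ/kT) = 1·e^(−0) + 2·e^(−3.480) = 1.000 + 0.06161 = 1.062.
⟨E⟩ = Σ EᵢPᵢ = 0.01021 eV.
S/k_B = ln Z + ⟨E⟩/kT = ln(1.062) + 0.01021/0.05058 = 0.06015 + 0.2019 = 0.26.

0.26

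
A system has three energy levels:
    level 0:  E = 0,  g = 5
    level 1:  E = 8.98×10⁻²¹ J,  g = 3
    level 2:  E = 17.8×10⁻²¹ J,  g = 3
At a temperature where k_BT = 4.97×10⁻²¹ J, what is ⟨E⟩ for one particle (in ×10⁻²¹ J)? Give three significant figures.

1.06 ×10⁻²¹ J

Eᵢ/kT = 0, 1.8068, 3.5815.
Z = Σ gᵢe^(−Eᵢ/kT) = 5·e^(−0) + 3·e^(−1.8068) + 3·e^(−3.5815) = 5.0000 + 0.49254 + 0.083502 = 5.5760.
⟨E⟩ = Σ Eᵢ gᵢe^(−Eᵢ/kT) / Z = (0·5.0000 + 8.98·0.49254 + 17.8·0.083502) / 5.5760 = 1.06 ×10⁻²¹ J.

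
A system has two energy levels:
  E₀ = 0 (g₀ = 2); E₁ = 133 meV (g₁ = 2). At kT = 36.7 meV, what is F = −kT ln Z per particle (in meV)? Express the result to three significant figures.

-26.4 meV

Eᵢ/kT = 0, 3.6240.
Z = Σ gᵢe^(−Eᵢ/kT) = 2·e^(−0) + 2·e^(−3.6240) = 2.0000 + 0.053352 = 2.0534.
F = −kT ln Z = −36.7 × ln(2.0534) = −36.7 × 0.71950 = -26.4 meV.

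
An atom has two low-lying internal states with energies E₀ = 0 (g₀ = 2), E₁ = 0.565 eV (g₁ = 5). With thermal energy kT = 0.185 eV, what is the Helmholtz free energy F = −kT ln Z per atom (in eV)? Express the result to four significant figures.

-0.1489 eV

Eᵢ/kT = 0, 3.05405.
Z = Σ gᵢe^(−Eᵢ/kT) = 2·e^(−0) + 5·e^(−3.05405) = 2.00000 + 0.235838 = 2.23584.
F = −kT ln Z = −0.185 × ln(2.23584) = −0.185 × 0.804617 = -0.1489 eV.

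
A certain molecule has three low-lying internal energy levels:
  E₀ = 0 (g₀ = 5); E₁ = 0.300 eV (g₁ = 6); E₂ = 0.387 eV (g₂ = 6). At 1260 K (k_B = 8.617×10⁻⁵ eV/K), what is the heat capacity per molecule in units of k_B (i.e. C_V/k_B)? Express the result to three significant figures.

0.821

k_BT = 8.617×10⁻⁵ × 1260 K = 0.10857 eV.
Eᵢ/kT = 0, 2.7632, 3.5645.
Z = Σ gᵢe^(−Eᵢ/kT) = 5·e^(−0) + 6·e^(−2.7632) + 6·e^(−3.5645) = 5.0000 + 0.37854 + 0.16987 = 5.5484.
⟨E⟩ = 0.032316 eV, ⟨E²⟩ = 0.010726 eV².
C_V/k_B = (⟨E²⟩ − ⟨E⟩²)/(kT)² = (0.010726 − 0.0010443)/0.011787 = 0.821.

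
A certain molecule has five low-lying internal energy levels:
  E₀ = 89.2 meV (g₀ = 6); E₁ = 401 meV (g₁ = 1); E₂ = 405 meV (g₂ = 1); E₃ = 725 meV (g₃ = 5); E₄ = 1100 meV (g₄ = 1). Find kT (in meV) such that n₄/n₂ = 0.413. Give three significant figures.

n₄/n₂ = (g₄/g₂) exp[−(E₄−E₂)/kT] = 0.413.
⇒ (E₄−E₂)/kT = ln((1/1)/0.413) = ln(2.4213) = 0.88430.
kT = 695 meV / 0.88430 = 786 meV.

786 meV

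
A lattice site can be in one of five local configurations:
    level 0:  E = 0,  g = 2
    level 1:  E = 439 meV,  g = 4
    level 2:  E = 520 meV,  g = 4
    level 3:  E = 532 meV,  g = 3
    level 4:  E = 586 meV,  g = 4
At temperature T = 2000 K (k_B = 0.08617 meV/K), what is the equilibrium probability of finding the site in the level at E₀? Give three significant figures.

0.720

k_BT = 0.08617 × 2000 K = 172.34 meV.
Eᵢ/kT = 0, 2.5473, 3.0173, 3.0869, 3.4003.
Z = Σ gᵢe^(−Eᵢ/kT) = 2·e^(−0) + 4·e^(−2.5473) + 4·e^(−3.0173) + 3·e^(−3.0869) + 4·e^(−3.4003) = 2.0000 + 0.31317 + 0.19573 + 0.13693 + 0.13345 = 2.7793.
P₀ = g₀ e^(−E₀/kT) / Z = 2.0000/2.7793 = 0.720.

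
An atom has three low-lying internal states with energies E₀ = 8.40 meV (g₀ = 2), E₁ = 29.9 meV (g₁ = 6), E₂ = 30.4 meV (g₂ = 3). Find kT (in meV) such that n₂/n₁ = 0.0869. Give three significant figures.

n₂/n₁ = (g₂/g₁) exp[−(E₂−E₁)/kT] = 0.0869.
⇒ (E₂−E₁)/kT = ln((3/6)/0.0869) = ln(5.7537) = 1.7498.
kT = 0.5 meV / 1.7498 = 0.286 meV.

0.286 meV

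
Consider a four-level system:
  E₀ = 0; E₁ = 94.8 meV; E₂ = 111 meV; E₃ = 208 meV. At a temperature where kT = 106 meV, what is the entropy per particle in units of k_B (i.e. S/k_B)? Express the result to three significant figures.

Eᵢ/kT = 0, 0.89434, 1.0472, 1.9623.
Z = Σ e^(−Eᵢ/kT) = e^(−0) + e^(−0.89434) + e^(−1.0472) + e^(−1.9623) = 1.0000 + 0.40888 + 0.35092 + 0.14053 = 1.9003.
⟨E⟩ = Σ EᵢPᵢ = 56.278 meV.
S/k_B = ln Z + ⟨E⟩/kT = ln(1.9003) + 56.278/106 = 0.64201 + 0.53092 = 1.17.

1.17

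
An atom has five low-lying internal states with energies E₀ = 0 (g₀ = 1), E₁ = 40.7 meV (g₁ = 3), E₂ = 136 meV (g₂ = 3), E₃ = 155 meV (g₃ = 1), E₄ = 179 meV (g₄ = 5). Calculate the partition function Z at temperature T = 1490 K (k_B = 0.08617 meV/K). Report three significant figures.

k_BT = 0.08617 × 1490 K = 128.39 meV.
Eᵢ/kT = 0, 0.31700, 1.0593, 1.2073, 1.3942.
Z = Σ gᵢe^(−Eᵢ/kT) = 1·e^(−0) + 3·e^(−0.31700) + 3·e^(−1.0593) + 1·e^(−1.2073) + 5·e^(−1.3942) = 1.0000 + 2.1850 + 1.0401 + 0.29900 + 1.2402 = 5.7643.

Z = 5.76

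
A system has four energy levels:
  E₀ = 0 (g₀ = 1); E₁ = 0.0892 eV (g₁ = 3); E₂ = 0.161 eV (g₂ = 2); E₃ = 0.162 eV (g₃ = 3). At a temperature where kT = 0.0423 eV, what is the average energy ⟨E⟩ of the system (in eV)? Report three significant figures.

0.0341 eV

Eᵢ/kT = 0, 2.1087, 3.8061, 3.8298.
Z = Σ gᵢe^(−Eᵢ/kT) = 1·e^(−0) + 3·e^(−2.1087) + 2·e^(−3.8061) + 3·e^(−3.8298) = 1.0000 + 0.36419 + 0.044469 + 0.065142 = 1.4738.
⟨E⟩ = Σ Eᵢ gᵢe^(−Eᵢ/kT) / Z = (0·1.0000 + 0.0892·0.36419 + 0.161·0.044469 + 0.162·0.065142) / 1.4738 = 0.0341 eV.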